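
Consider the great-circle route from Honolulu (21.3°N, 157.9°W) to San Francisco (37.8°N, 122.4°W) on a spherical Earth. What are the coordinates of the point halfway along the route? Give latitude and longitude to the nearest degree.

≈ 31°N, 142°W

Write both endpoints as unit vectors p₁, p₂ with components (cos φ cos λ, cos φ sin λ, sin φ).
The central angle between the endpoints is δ = arccos(p₁·p₂) ≈ 0.606 rad (34.7°).
Interpolate at f = 1/2 with slerp weights a = sin((1−f)δ)/sin δ ≈ 0.524, b = sin(fδ)/sin δ ≈ 0.524.
p = a·p₁ + b·p₂ ≈ (-0.674, -0.533, 0.511); φ = arcsin(p_z) ≈ 30.76°, λ = atan2(p_y, p_x) ≈ -141.66°.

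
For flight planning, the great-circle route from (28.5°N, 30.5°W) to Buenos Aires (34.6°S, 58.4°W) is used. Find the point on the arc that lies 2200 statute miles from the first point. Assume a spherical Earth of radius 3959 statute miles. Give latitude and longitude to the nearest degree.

≈ (1°S, 43°W)

Write both endpoints as unit vectors p₁, p₂ with components (cos φ cos λ, cos φ sin λ, sin φ).
The central angle between the endpoints is δ = arccos(p₁·p₂) ≈ 1.194 rad (68.4°). The total great-circle distance is δ·R ≈ 1.194 × 3959 ≈ 4725 mi, so the target fraction is f = 2200/4725 ≈ 0.466.
Interpolate at f ≈ 0.466 with slerp weights a = sin((1−f)δ)/sin δ ≈ 0.641, b = sin(fδ)/sin δ ≈ 0.567.
p = a·p₁ + b·p₂ ≈ (0.730, -0.684, -0.017); φ = arcsin(p_z) ≈ -0.95°, λ = atan2(p_y, p_x) ≈ -43.13°.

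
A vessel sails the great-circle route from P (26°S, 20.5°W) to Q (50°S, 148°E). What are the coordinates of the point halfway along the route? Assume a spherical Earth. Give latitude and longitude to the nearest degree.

≈ (76°S, 5°E)

From cos δ = sin φ₁ sin φ₂ + cos φ₁ cos φ₂ cos Δλ, the central angle is δ ≈ 1.803 rad (103.3°).
Interpolate at f = 1/2 with slerp weights a = sin((1−f)δ)/sin δ ≈ 0.806, b = sin(fδ)/sin δ ≈ 0.806.
p = a·p₁ + b·p₂ ≈ (0.239, 0.021, -0.971); φ = arcsin(p_z) ≈ -76.11°, λ = atan2(p_y, p_x) ≈ 4.98°.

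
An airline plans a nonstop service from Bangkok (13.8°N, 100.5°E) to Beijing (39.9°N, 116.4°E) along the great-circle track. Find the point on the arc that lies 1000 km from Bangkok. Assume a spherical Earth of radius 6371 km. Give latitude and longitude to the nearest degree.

Write both endpoints as unit vectors p₁, p₂ with components (cos φ cos λ, cos φ sin λ, sin φ).
The central angle between the endpoints is δ = arccos(p₁·p₂) ≈ 0.517 rad (29.6°). The total great-circle distance is δ·R ≈ 0.517 × 6371 ≈ 3291 km, so the target fraction is f = 1000/3291 ≈ 0.304.
Interpolate at f ≈ 0.304 with slerp weights a = sin((1−f)δ)/sin δ ≈ 0.713, b = sin(fδ)/sin δ ≈ 0.317.
p = a·p₁ + b·p₂ ≈ (-0.234, 0.898, 0.373); φ = arcsin(p_z) ≈ 21.90°, λ = atan2(p_y, p_x) ≈ 104.61°.

≈ (22°N, 105°E)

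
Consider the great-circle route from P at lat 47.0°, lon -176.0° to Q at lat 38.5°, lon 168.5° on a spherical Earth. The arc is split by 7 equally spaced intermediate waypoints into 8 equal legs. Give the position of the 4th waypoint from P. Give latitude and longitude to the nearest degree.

≈ lat 43°, lon 176°

Write both endpoints as unit vectors p₁, p₂ with components (cos φ cos λ, cos φ sin λ, sin φ).
The central angle between the endpoints is δ = arccos(p₁·p₂) ≈ 0.247 rad (14.2°).
Interpolate at f = 4/8 with slerp weights a = sin((1−f)δ)/sin δ ≈ 0.504, b = sin(fδ)/sin δ ≈ 0.504.
p = a·p₁ + b·p₂ ≈ (-0.729, 0.055, 0.682); φ = arcsin(p_z) ≈ 43.01°, λ = atan2(p_y, p_x) ≈ 175.71°.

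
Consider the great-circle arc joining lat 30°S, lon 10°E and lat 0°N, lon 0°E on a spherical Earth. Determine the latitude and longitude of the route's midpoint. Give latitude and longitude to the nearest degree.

≈ lat 15°S, lon 5°E

From cos δ = sin φ₁ sin φ₂ + cos φ₁ cos φ₂ cos Δλ, the central angle is δ ≈ 0.549 rad (31.5°).
Interpolate at f = 1/2 with slerp weights a = sin((1−f)δ)/sin δ ≈ 0.519, b = sin(fδ)/sin δ ≈ 0.519.
p = a·p₁ + b·p₂ ≈ (0.963, 0.078, -0.260); φ = arcsin(p_z) ≈ -15.05°, λ = atan2(p_y, p_x) ≈ 4.64°.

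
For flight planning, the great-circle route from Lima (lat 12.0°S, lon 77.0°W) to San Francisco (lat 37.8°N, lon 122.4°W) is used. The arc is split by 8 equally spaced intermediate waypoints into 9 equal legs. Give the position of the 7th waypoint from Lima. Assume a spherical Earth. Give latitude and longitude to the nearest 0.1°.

≈ lat 27.7°N, lon 109.8°W

From cos δ = sin φ₁ sin φ₂ + cos φ₁ cos φ₂ cos Δλ, the central angle is δ ≈ 1.143 rad (65.5°).
Interpolate at f = 7/9 with slerp weights a = sin((1−f)δ)/sin δ ≈ 0.276, b = sin(fδ)/sin δ ≈ 0.853.
p = a·p₁ + b·p₂ ≈ (-0.301, -0.832, 0.466); φ = arcsin(p_z) ≈ 27.75°, λ = atan2(p_y, p_x) ≈ -109.85°.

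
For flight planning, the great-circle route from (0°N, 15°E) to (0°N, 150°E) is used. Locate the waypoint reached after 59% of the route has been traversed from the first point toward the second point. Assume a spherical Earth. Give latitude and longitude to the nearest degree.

≈ (0°N, 95°E)

Write both endpoints as unit vectors p₁, p₂ with components (cos φ cos λ, cos φ sin λ, sin φ).
The central angle between the endpoints is δ = arccos(p₁·p₂) ≈ 2.356 rad (135.0°).
Interpolate at f = 0.59 with slerp weights a = sin((1−f)δ)/sin δ ≈ 1.163, b = sin(fδ)/sin δ ≈ 1.391.
p = a·p₁ + b·p₂ ≈ (-0.081, 0.997, 0.000); φ = arcsin(p_z) ≈ 0.00°, λ = atan2(p_y, p_x) ≈ 94.65°.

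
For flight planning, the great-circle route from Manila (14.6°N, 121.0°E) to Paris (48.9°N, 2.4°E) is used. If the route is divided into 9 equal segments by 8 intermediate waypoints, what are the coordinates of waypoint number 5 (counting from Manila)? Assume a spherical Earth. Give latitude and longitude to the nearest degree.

≈ (52°N, 72°E)

From cos δ = sin φ₁ sin φ₂ + cos φ₁ cos φ₂ cos Δλ, the central angle is δ ≈ 1.686 rad (96.6°).
Interpolate at f = 5/9 with slerp weights a = sin((1−f)δ)/sin δ ≈ 0.686, b = sin(fδ)/sin δ ≈ 0.811.
p = a·p₁ + b·p₂ ≈ (0.191, 0.591, 0.784); φ = arcsin(p_z) ≈ 51.61°, λ = atan2(p_y, p_x) ≈ 72.10°.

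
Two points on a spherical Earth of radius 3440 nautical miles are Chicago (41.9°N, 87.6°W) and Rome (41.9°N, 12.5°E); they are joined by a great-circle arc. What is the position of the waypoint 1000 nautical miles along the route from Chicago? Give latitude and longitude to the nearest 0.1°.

Write both endpoints as unit vectors p₁, p₂ with components (cos φ cos λ, cos φ sin λ, sin φ).
The central angle between the endpoints is δ = arccos(p₁·p₂) ≈ 1.214 rad (69.6°). The total great-circle distance is δ·R ≈ 1.214 × 3440 ≈ 4178 nmi, so the target fraction is f = 1000/4178 ≈ 0.239.
Interpolate at f ≈ 0.239 with slerp weights a = sin((1−f)δ)/sin δ ≈ 0.851, b = sin(fδ)/sin δ ≈ 0.306.
p = a·p₁ + b·p₂ ≈ (0.249, -0.584, 0.773); φ = arcsin(p_z) ≈ 50.61°, λ = atan2(p_y, p_x) ≈ -66.92°.

≈ 50.6°N, 66.9°W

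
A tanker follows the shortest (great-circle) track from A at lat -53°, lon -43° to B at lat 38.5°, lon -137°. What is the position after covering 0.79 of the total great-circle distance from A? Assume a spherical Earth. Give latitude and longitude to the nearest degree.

Convert each endpoint to a unit vector on the sphere (x = cos φ cos λ, y = cos φ sin λ, z = sin φ).
The central angle between the endpoints is δ = arccos(p₁·p₂) ≈ 2.129 rad (122.0°).
Interpolate at f = 0.79 with slerp weights a = sin((1−f)δ)/sin δ ≈ 0.510, b = sin(fδ)/sin δ ≈ 1.172.
p = a·p₁ + b·p₂ ≈ (-0.446, -0.835, 0.322); φ = arcsin(p_z) ≈ 18.80°, λ = atan2(p_y, p_x) ≈ -118.13°.

≈ lat 19°, lon -118°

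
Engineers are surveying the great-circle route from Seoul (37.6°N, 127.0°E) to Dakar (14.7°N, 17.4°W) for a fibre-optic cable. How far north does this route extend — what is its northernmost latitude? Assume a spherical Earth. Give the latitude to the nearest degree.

The great circle lies in the plane with unit normal n̂ = (p₁ × p₂)/|p₁ × p₂|.
Here n̂_z ≈ -0.505; the vertex latitude is φ_max = arccos|n̂_z| ≈ 59.7°.
Check via Clairaut: cos φ_max = |cos φ₁| · sin C = cos(37.6°)·sin(39.6°) ≈ 0.505, again giving ≈ 59.7°.

≈ 60°N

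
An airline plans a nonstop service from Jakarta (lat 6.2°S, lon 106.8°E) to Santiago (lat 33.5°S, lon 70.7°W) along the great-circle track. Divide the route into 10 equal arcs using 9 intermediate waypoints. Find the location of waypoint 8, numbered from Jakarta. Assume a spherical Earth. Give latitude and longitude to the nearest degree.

Convert each endpoint to a unit vector on the sphere (x = cos φ cos λ, y = cos φ sin λ, z = sin φ).
The central angle between the endpoints is δ = arccos(p₁·p₂) ≈ 2.447 rad (140.2°).
Interpolate at f = 8/10 with slerp weights a = sin((1−f)δ)/sin δ ≈ 0.735, b = sin(fδ)/sin δ ≈ 1.447.
p = a·p₁ + b·p₂ ≈ (0.188, -0.440, -0.878); φ = arcsin(p_z) ≈ -61.44°, λ = atan2(p_y, p_x) ≈ -66.88°.

≈ lat 61°S, lon 67°W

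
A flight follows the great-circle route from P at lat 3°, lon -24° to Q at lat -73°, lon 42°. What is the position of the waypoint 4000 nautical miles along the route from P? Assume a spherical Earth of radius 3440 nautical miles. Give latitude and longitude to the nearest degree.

The haversine formula gives a central angle δ ≈ 1.502 rad (86.1°) between the endpoints. The total great-circle distance is δ·R ≈ 1.502 × 3440 ≈ 5167 nmi, so the target fraction is f = 4000/5167 ≈ 0.774.
Interpolate at f ≈ 0.774 with slerp weights a = sin((1−f)δ)/sin δ ≈ 0.334, b = sin(fδ)/sin δ ≈ 0.920.
p = a·p₁ + b·p₂ ≈ (0.504, 0.045, -0.862); φ = arcsin(p_z) ≈ -59.59°, λ = atan2(p_y, p_x) ≈ 5.05°.

≈ lat -60°, lon 5°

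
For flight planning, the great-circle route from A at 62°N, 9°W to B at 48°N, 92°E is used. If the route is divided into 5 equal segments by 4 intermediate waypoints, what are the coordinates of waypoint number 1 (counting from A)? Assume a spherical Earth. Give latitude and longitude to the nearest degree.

≈ 67°N, 13°E

Write both endpoints as unit vectors p₁, p₂ with components (cos φ cos λ, cos φ sin λ, sin φ).
The central angle between the endpoints is δ = arccos(p₁·p₂) ≈ 0.932 rad (53.4°).
Interpolate at f = 1/5 with slerp weights a = sin((1−f)δ)/sin δ ≈ 0.845, b = sin(fδ)/sin δ ≈ 0.231.
p = a·p₁ + b·p₂ ≈ (0.386, 0.092, 0.918); φ = arcsin(p_z) ≈ 66.59°, λ = atan2(p_y, p_x) ≈ 13.43°.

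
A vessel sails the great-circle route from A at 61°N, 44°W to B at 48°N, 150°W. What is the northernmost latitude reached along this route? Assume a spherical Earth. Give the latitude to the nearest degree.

The great circle lies in the plane with unit normal n̂ = (p₁ × p₂)/|p₁ × p₂|.
Here n̂_z ≈ -0.377; the vertex latitude is φ_max = arccos|n̂_z| ≈ 67.9°.
Check via Clairaut: cos φ_max = |cos φ₁| · sin C = cos(61.0°)·sin(51.0°) ≈ 0.377, again giving ≈ 67.9°.

≈ 68°N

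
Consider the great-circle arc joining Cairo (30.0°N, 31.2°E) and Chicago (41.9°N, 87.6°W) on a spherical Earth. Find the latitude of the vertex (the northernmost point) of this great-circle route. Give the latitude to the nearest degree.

≈ 56°N

The great circle lies in the plane with unit normal n̂ = (p₁ × p₂)/|p₁ × p₂|.
Here n̂_z ≈ -0.565; the vertex latitude is φ_max = arccos|n̂_z| ≈ 55.6°.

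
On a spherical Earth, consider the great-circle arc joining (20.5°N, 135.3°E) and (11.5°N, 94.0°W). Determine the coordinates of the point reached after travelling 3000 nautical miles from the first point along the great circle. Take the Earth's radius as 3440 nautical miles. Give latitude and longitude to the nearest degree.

Write both endpoints as unit vectors p₁, p₂ with components (cos φ cos λ, cos φ sin λ, sin φ).
The central angle between the endpoints is δ = arccos(p₁·p₂) ≈ 2.128 rad (121.9°). The total great-circle distance is δ·R ≈ 2.128 × 3440 ≈ 7320 nmi, so the target fraction is f = 3000/7320 ≈ 0.410.
Interpolate at f ≈ 0.410 with slerp weights a = sin((1−f)δ)/sin δ ≈ 1.120, b = sin(fδ)/sin δ ≈ 0.902.
p = a·p₁ + b·p₂ ≈ (-0.807, -0.144, 0.572); φ = arcsin(p_z) ≈ 34.90°, λ = atan2(p_y, p_x) ≈ -169.90°.

≈ (35°N, 170°W)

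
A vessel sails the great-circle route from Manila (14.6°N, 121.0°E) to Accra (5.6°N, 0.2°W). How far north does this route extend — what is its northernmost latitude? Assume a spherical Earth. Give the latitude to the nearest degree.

≈ 21°N

The great circle lies in the plane with unit normal n̂ = (p₁ × p₂)/|p₁ × p₂|.
Here n̂_z ≈ -0.936; the vertex latitude is φ_max = arccos|n̂_z| ≈ 20.7°.
Check via Clairaut: cos φ_max = |cos φ₁| · sin C = cos(14.6°)·sin(75.2°) ≈ 0.936, again giving ≈ 20.7°.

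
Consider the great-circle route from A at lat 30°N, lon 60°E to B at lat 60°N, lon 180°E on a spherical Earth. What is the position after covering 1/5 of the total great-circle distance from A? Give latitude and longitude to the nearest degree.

Write both endpoints as unit vectors p₁, p₂ with components (cos φ cos λ, cos φ sin λ, sin φ).
The central angle between the endpoints is δ = arccos(p₁·p₂) ≈ 1.353 rad (77.5°).
Interpolate at f = 1/5 with slerp weights a = sin((1−f)δ)/sin δ ≈ 0.904, b = sin(fδ)/sin δ ≈ 0.274.
p = a·p₁ + b·p₂ ≈ (0.255, 0.678, 0.689); φ = arcsin(p_z) ≈ 43.57°, λ = atan2(p_y, p_x) ≈ 69.41°.

≈ lat 44°N, lon 69°E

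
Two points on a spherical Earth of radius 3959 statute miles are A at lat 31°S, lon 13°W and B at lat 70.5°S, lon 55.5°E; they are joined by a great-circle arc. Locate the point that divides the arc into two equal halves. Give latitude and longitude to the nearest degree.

≈ lat 55°S, lon 5°E

Convert each endpoint to a unit vector on the sphere (x = cos φ cos λ, y = cos φ sin λ, z = sin φ).
The central angle between the endpoints is δ = arccos(p₁·p₂) ≈ 0.939 rad (53.8°).
Interpolate at f = 1/2 with slerp weights a = sin((1−f)δ)/sin δ ≈ 0.561, b = sin(fδ)/sin δ ≈ 0.561.
p = a·p₁ + b·p₂ ≈ (0.574, 0.046, -0.817); φ = arcsin(p_z) ≈ -54.82°, λ = atan2(p_y, p_x) ≈ 4.59°.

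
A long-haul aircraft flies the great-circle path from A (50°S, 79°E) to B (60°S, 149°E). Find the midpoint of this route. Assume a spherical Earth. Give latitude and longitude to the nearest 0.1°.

≈ (60.1°S, 109.0°E)

From cos δ = sin φ₁ sin φ₂ + cos φ₁ cos φ₂ cos Δλ, the central angle is δ ≈ 0.687 rad (39.3°).
Interpolate at f = 1/2 with slerp weights a = sin((1−f)δ)/sin δ ≈ 0.531, b = sin(fδ)/sin δ ≈ 0.531.
p = a·p₁ + b·p₂ ≈ (-0.162, 0.472, -0.867); φ = arcsin(p_z) ≈ -60.07°, λ = atan2(p_y, p_x) ≈ 109.00°.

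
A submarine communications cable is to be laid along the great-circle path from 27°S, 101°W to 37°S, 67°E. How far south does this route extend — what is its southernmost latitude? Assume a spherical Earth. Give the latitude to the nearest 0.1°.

≈ 80.6°S

The great circle lies in the plane with unit normal n̂ = (p₁ × p₂)/|p₁ × p₂|.
Here n̂_z ≈ +0.163; the vertex latitude is φ_max = arccos|n̂_z| ≈ 80.6°.
Check via Clairaut: cos φ_max = |cos φ₁| · sin C = cos(27.0°)·sin(169.4°) ≈ 0.163, again giving ≈ 80.6°.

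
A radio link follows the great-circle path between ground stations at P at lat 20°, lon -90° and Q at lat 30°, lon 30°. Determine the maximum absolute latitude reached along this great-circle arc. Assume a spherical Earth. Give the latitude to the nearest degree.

The great circle lies in the plane with unit normal n̂ = (p₁ × p₂)/|p₁ × p₂|.
Here n̂_z ≈ +0.725; the vertex latitude is φ_max = arccos|n̂_z| ≈ 43.5°.
Check via Clairaut: cos φ_max = |cos φ₁| · sin C = cos(20.0°)·sin(50.5°) ≈ 0.725, again giving ≈ 43.5°.

≈ 44°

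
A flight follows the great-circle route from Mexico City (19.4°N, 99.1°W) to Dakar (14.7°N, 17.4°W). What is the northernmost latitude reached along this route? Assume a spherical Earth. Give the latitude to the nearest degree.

≈ 22°N

The great circle lies in the plane with unit normal n̂ = (p₁ × p₂)/|p₁ × p₂|.
Here n̂_z ≈ +0.925; the vertex latitude is φ_max = arccos|n̂_z| ≈ 22.4°.
Check via Clairaut: cos φ_max = |cos φ₁| · sin C = cos(19.4°)·sin(78.6°) ≈ 0.925, again giving ≈ 22.4°.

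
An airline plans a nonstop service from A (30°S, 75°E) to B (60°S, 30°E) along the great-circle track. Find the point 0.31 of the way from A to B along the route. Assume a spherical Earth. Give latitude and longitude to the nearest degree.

≈ (41°S, 66°E)

Convert each endpoint to a unit vector on the sphere (x = cos φ cos λ, y = cos φ sin λ, z = sin φ).
The central angle between the endpoints is δ = arccos(p₁·p₂) ≈ 0.739 rad (42.3°).
Interpolate at f = 0.31 with slerp weights a = sin((1−f)δ)/sin δ ≈ 0.725, b = sin(fδ)/sin δ ≈ 0.337.
p = a·p₁ + b·p₂ ≈ (0.308, 0.690, -0.654); φ = arcsin(p_z) ≈ -40.87°, λ = atan2(p_y, p_x) ≈ 65.93°.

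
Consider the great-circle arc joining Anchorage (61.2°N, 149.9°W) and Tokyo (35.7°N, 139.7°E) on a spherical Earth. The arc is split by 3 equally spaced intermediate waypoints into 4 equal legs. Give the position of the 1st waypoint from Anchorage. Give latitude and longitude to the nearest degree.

Write both endpoints as unit vectors p₁, p₂ with components (cos φ cos λ, cos φ sin λ, sin φ).
The central angle between the endpoints is δ = arccos(p₁·p₂) ≈ 0.873 rad (50.0°).
Interpolate at f = 1/4 with slerp weights a = sin((1−f)δ)/sin δ ≈ 0.795, b = sin(fδ)/sin δ ≈ 0.283.
p = a·p₁ + b·p₂ ≈ (-0.506, -0.044, 0.861); φ = arcsin(p_z) ≈ 59.46°, λ = atan2(p_y, p_x) ≈ -175.08°.

≈ 59°N, 175°W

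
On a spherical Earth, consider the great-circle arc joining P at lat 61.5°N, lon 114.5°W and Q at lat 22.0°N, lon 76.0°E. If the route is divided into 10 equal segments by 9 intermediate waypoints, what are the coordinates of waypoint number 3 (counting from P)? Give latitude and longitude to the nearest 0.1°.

≈ lat 85.3°N, lon 155.9°E

Convert each endpoint to a unit vector on the sphere (x = cos φ cos λ, y = cos φ sin λ, z = sin φ).
The central angle between the endpoints is δ = arccos(p₁·p₂) ≈ 1.677 rad (96.1°).
Interpolate at f = 3/10 with slerp weights a = sin((1−f)δ)/sin δ ≈ 0.927, b = sin(fδ)/sin δ ≈ 0.485.
p = a·p₁ + b·p₂ ≈ (-0.075, 0.033, 0.997); φ = arcsin(p_z) ≈ 85.30°, λ = atan2(p_y, p_x) ≈ 155.88°.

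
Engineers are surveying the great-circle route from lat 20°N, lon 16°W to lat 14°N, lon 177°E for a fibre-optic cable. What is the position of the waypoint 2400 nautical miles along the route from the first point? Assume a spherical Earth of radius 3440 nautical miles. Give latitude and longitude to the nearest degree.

From cos δ = sin φ₁ sin φ₂ + cos φ₁ cos φ₂ cos Δλ, the central angle is δ ≈ 2.508 rad (143.7°). The total great-circle distance is δ·R ≈ 2.508 × 3440 ≈ 8626 nmi, so the target fraction is f = 2400/8626 ≈ 0.278.
Interpolate at f ≈ 0.278 with slerp weights a = sin((1−f)δ)/sin δ ≈ 1.640, b = sin(fδ)/sin δ ≈ 1.085.
p = a·p₁ + b·p₂ ≈ (0.431, -0.370, 0.823); φ = arcsin(p_z) ≈ 55.42°, λ = atan2(p_y, p_x) ≈ -40.65°.

≈ lat 55°N, lon 41°W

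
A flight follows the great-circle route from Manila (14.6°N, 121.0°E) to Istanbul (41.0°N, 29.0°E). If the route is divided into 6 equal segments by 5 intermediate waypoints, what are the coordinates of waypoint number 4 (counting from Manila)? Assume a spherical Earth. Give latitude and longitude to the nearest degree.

≈ (41°N, 65°E)

Write both endpoints as unit vectors p₁, p₂ with components (cos φ cos λ, cos φ sin λ, sin φ).
The central angle between the endpoints is δ = arccos(p₁·p₂) ≈ 1.430 rad (82.0°).
Interpolate at f = 4/6 with slerp weights a = sin((1−f)δ)/sin δ ≈ 0.464, b = sin(fδ)/sin δ ≈ 0.824.
p = a·p₁ + b·p₂ ≈ (0.313, 0.686, 0.657); φ = arcsin(p_z) ≈ 41.09°, λ = atan2(p_y, p_x) ≈ 65.49°.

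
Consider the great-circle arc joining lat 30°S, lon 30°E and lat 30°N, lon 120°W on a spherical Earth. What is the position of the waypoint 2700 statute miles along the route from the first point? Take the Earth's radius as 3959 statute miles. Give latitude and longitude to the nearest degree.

≈ lat 18°S, lon 11°W

From cos δ = sin φ₁ sin φ₂ + cos φ₁ cos φ₂ cos Δλ, the central angle is δ ≈ 2.689 rad (154.1°). The total great-circle distance is δ·R ≈ 2.689 × 3959 ≈ 10648 mi, so the target fraction is f = 2700/10648 ≈ 0.254.
Interpolate at f ≈ 0.254 with slerp weights a = sin((1−f)δ)/sin δ ≈ 2.074, b = sin(fδ)/sin δ ≈ 1.443.
p = a·p₁ + b·p₂ ≈ (0.931, -0.184, -0.316); φ = arcsin(p_z) ≈ -18.40°, λ = atan2(p_y, p_x) ≈ -11.18°.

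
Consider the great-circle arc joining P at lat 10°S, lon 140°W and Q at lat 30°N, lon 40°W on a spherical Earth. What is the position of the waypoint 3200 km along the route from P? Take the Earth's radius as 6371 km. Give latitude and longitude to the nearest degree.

≈ lat 4°N, lon 115°W

Convert each endpoint to a unit vector on the sphere (x = cos φ cos λ, y = cos φ sin λ, z = sin φ).
The central angle between the endpoints is δ = arccos(p₁·p₂) ≈ 1.808 rad (103.6°). The total great-circle distance is δ·R ≈ 1.808 × 6371 ≈ 11518 km, so the target fraction is f = 3200/11518 ≈ 0.278.
Interpolate at f ≈ 0.278 with slerp weights a = sin((1−f)δ)/sin δ ≈ 0.993, b = sin(fδ)/sin δ ≈ 0.495.
p = a·p₁ + b·p₂ ≈ (-0.420, -0.904, 0.075); φ = arcsin(p_z) ≈ 4.31°, λ = atan2(p_y, p_x) ≈ -114.94°.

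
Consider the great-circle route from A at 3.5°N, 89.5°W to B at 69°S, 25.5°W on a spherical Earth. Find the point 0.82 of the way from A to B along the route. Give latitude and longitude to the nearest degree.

≈ 59°S, 53°W

Write both endpoints as unit vectors p₁, p₂ with components (cos φ cos λ, cos φ sin λ, sin φ).
The central angle between the endpoints is δ = arccos(p₁·p₂) ≈ 1.471 rad (84.3°).
Interpolate at f = 0.82 with slerp weights a = sin((1−f)δ)/sin δ ≈ 0.263, b = sin(fδ)/sin δ ≈ 0.939.
p = a·p₁ + b·p₂ ≈ (0.306, -0.407, -0.860); φ = arcsin(p_z) ≈ -59.37°, λ = atan2(p_y, p_x) ≈ -53.09°.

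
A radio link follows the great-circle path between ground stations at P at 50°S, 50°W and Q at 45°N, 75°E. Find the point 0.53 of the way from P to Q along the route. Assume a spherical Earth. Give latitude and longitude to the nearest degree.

≈ 2°S, 20°E

The haversine formula gives a central angle δ ≈ 2.502 rad (143.4°) between the endpoints.
Interpolate at f = 0.53 with slerp weights a = sin((1−f)δ)/sin δ ≈ 1.547, b = sin(fδ)/sin δ ≈ 1.626.
p = a·p₁ + b·p₂ ≈ (0.937, 0.349, -0.035); φ = arcsin(p_z) ≈ -2.02°, λ = atan2(p_y, p_x) ≈ 20.42°.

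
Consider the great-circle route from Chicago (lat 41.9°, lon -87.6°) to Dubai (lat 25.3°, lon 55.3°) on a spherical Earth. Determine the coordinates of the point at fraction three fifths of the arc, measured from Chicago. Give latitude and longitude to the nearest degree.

≈ lat 58°, lon 19°

Convert each endpoint to a unit vector on the sphere (x = cos φ cos λ, y = cos φ sin λ, z = sin φ).
The central angle between the endpoints is δ = arccos(p₁·p₂) ≈ 1.825 rad (104.6°).
Interpolate at f = 3/5 with slerp weights a = sin((1−f)δ)/sin δ ≈ 0.689, b = sin(fδ)/sin δ ≈ 0.918.
p = a·p₁ + b·p₂ ≈ (0.494, 0.170, 0.853); φ = arcsin(p_z) ≈ 58.49°, λ = atan2(p_y, p_x) ≈ 19.01°.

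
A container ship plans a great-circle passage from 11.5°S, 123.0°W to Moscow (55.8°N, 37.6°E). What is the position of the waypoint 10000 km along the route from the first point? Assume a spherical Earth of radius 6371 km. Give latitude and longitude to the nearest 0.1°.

Write both endpoints as unit vectors p₁, p₂ with components (cos φ cos λ, cos φ sin λ, sin φ).
The central angle between the endpoints is δ = arccos(p₁·p₂) ≈ 2.325 rad (133.2°). The total great-circle distance is δ·R ≈ 2.325 × 6371 ≈ 14810 km, so the target fraction is f = 10000/14810 ≈ 0.675.
Interpolate at f ≈ 0.675 with slerp weights a = sin((1−f)δ)/sin δ ≈ 0.940, b = sin(fδ)/sin δ ≈ 1.372.
p = a·p₁ + b·p₂ ≈ (0.109, -0.302, 0.947); φ = arcsin(p_z) ≈ 71.26°, λ = atan2(p_y, p_x) ≈ -70.13°.

≈ 71.3°N, 70.1°W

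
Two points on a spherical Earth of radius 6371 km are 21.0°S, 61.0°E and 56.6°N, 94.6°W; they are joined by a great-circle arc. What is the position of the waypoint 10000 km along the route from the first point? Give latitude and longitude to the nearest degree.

Write both endpoints as unit vectors p₁, p₂ with components (cos φ cos λ, cos φ sin λ, sin φ).
The central angle between the endpoints is δ = arccos(p₁·p₂) ≈ 2.445 rad (140.1°). The total great-circle distance is δ·R ≈ 2.445 × 6371 ≈ 15579 km, so the target fraction is f = 10000/15579 ≈ 0.642.
Interpolate at f ≈ 0.642 with slerp weights a = sin((1−f)δ)/sin δ ≈ 1.197, b = sin(fδ)/sin δ ≈ 1.559.
p = a·p₁ + b·p₂ ≈ (0.473, 0.122, 0.873); φ = arcsin(p_z) ≈ 60.75°, λ = atan2(p_y, p_x) ≈ 14.48°.

≈ 61°N, 14°E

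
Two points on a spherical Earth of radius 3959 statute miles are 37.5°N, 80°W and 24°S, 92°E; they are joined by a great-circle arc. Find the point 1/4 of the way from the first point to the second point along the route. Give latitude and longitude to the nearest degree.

The haversine formula gives a central angle δ ≈ 2.877 rad (164.9°) between the endpoints.
Interpolate at f = 1/4 with slerp weights a = sin((1−f)δ)/sin δ ≈ 3.188, b = sin(fδ)/sin δ ≈ 2.524.
p = a·p₁ + b·p₂ ≈ (0.359, -0.187, 0.914); φ = arcsin(p_z) ≈ 66.13°, λ = atan2(p_y, p_x) ≈ -27.53°.

≈ 66°N, 28°W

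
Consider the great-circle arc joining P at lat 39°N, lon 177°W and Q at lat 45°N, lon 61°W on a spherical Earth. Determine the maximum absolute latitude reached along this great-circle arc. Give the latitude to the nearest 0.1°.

≈ 59.7°N

The great circle lies in the plane with unit normal n̂ = (p₁ × p₂)/|p₁ × p₂|.
Here n̂_z ≈ +0.505; the vertex latitude is φ_max = arccos|n̂_z| ≈ 59.7°.
Check via Clairaut: cos φ_max = |cos φ₁| · sin C = cos(39.0°)·sin(40.5°) ≈ 0.505, again giving ≈ 59.7°.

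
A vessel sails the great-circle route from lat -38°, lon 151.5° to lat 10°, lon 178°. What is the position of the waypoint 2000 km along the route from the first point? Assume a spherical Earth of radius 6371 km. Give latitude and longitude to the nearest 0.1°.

The haversine formula gives a central angle δ ≈ 0.943 rad (54.0°) between the endpoints. The total great-circle distance is δ·R ≈ 0.943 × 6371 ≈ 6006 km, so the target fraction is f = 2000/6006 ≈ 0.333.
Interpolate at f ≈ 0.333 with slerp weights a = sin((1−f)δ)/sin δ ≈ 0.727, b = sin(fδ)/sin δ ≈ 0.382.
p = a·p₁ + b·p₂ ≈ (-0.879, 0.286, -0.381); φ = arcsin(p_z) ≈ -22.41°, λ = atan2(p_y, p_x) ≈ 161.95°.

≈ lat -22.4°, lon 162.0°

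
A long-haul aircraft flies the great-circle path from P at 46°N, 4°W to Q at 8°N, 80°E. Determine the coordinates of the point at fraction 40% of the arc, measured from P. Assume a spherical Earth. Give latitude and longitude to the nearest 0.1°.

≈ 38.2°N, 38.4°E

Write both endpoints as unit vectors p₁, p₂ with components (cos φ cos λ, cos φ sin λ, sin φ).
The central angle between the endpoints is δ = arccos(p₁·p₂) ≈ 1.398 rad (80.1°).
Interpolate at f = 0.40 with slerp weights a = sin((1−f)δ)/sin δ ≈ 0.755, b = sin(fδ)/sin δ ≈ 0.539.
p = a·p₁ + b·p₂ ≈ (0.616, 0.489, 0.618); φ = arcsin(p_z) ≈ 38.18°, λ = atan2(p_y, p_x) ≈ 38.43°.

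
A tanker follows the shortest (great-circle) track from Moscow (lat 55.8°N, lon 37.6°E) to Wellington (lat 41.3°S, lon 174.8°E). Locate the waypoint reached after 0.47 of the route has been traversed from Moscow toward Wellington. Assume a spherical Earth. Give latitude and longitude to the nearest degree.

Convert each endpoint to a unit vector on the sphere (x = cos φ cos λ, y = cos φ sin λ, z = sin φ).
The central angle between the endpoints is δ = arccos(p₁·p₂) ≈ 2.598 rad (148.8°).
Interpolate at f = 0.47 with slerp weights a = sin((1−f)δ)/sin δ ≈ 1.896, b = sin(fδ)/sin δ ≈ 1.815.
p = a·p₁ + b·p₂ ≈ (-0.514, 0.774, 0.370); φ = arcsin(p_z) ≈ 21.73°, λ = atan2(p_y, p_x) ≈ 123.58°.

≈ lat 22°N, lon 124°E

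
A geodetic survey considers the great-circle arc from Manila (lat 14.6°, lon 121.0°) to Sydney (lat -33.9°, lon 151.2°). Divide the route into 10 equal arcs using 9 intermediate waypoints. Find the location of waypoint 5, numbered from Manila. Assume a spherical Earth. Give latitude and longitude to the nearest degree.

≈ lat -10°, lon 135°

Write both endpoints as unit vectors p₁, p₂ with components (cos φ cos λ, cos φ sin λ, sin φ).
The central angle between the endpoints is δ = arccos(p₁·p₂) ≈ 0.984 rad (56.4°).
Interpolate at f = 5/10 with slerp weights a = sin((1−f)δ)/sin δ ≈ 0.567, b = sin(fδ)/sin δ ≈ 0.567.
p = a·p₁ + b·p₂ ≈ (-0.695, 0.697, -0.173); φ = arcsin(p_z) ≈ -9.99°, λ = atan2(p_y, p_x) ≈ 134.92°.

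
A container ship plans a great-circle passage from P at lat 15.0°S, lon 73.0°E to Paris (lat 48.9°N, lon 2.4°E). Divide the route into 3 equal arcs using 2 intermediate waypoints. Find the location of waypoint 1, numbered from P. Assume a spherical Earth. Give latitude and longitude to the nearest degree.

≈ lat 9°N, lon 55°E

Write both endpoints as unit vectors p₁, p₂ with components (cos φ cos λ, cos φ sin λ, sin φ).
The central angle between the endpoints is δ = arccos(p₁·p₂) ≈ 1.555 rad (89.1°).
Interpolate at f = 1/3 with slerp weights a = sin((1−f)δ)/sin δ ≈ 0.861, b = sin(fδ)/sin δ ≈ 0.495.
p = a·p₁ + b·p₂ ≈ (0.569, 0.809, 0.151); φ = arcsin(p_z) ≈ 8.66°, λ = atan2(p_y, p_x) ≈ 54.89°.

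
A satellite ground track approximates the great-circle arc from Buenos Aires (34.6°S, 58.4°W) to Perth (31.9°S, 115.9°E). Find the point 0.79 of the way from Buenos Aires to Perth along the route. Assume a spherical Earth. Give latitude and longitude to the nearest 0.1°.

≈ 55.6°S, 112.3°E

Convert each endpoint to a unit vector on the sphere (x = cos φ cos λ, y = cos φ sin λ, z = sin φ).
The central angle between the endpoints is δ = arccos(p₁·p₂) ≈ 1.977 rad (113.3°).
Interpolate at f = 0.79 with slerp weights a = sin((1−f)δ)/sin δ ≈ 0.439, b = sin(fδ)/sin δ ≈ 1.089.
p = a·p₁ + b·p₂ ≈ (-0.214, 0.524, -0.825); φ = arcsin(p_z) ≈ -55.55°, λ = atan2(p_y, p_x) ≈ 112.26°.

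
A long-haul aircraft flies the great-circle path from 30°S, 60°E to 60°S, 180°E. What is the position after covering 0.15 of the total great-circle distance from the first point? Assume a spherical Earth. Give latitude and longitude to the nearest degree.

Write both endpoints as unit vectors p₁, p₂ with components (cos φ cos λ, cos φ sin λ, sin φ).
The central angle between the endpoints is δ = arccos(p₁·p₂) ≈ 1.353 rad (77.5°).
Interpolate at f = 0.15 with slerp weights a = sin((1−f)δ)/sin δ ≈ 0.935, b = sin(fδ)/sin δ ≈ 0.206.
p = a·p₁ + b·p₂ ≈ (0.302, 0.701, -0.646); φ = arcsin(p_z) ≈ -40.25°, λ = atan2(p_y, p_x) ≈ 66.72°.

≈ 40°S, 67°E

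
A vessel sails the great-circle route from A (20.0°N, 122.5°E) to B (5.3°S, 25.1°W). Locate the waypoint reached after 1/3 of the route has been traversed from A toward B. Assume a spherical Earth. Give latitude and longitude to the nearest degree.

From cos δ = sin φ₁ sin φ₂ + cos φ₁ cos φ₂ cos Δλ, the central angle is δ ≈ 2.535 rad (145.2°).
Interpolate at f = 1/3 with slerp weights a = sin((1−f)δ)/sin δ ≈ 1.742, b = sin(fδ)/sin δ ≈ 1.312.
p = a·p₁ + b·p₂ ≈ (0.304, 0.826, 0.475); φ = arcsin(p_z) ≈ 28.33°, λ = atan2(p_y, p_x) ≈ 69.82°.

≈ (28°N, 70°E)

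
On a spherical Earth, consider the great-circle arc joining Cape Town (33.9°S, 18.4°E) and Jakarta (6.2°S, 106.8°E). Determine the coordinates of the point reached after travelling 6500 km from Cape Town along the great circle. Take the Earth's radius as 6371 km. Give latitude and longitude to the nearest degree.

Write both endpoints as unit vectors p₁, p₂ with components (cos φ cos λ, cos φ sin λ, sin φ).
The central angle between the endpoints is δ = arccos(p₁·p₂) ≈ 1.487 rad (85.2°). The total great-circle distance is δ·R ≈ 1.487 × 6371 ≈ 9476 km, so the target fraction is f = 6500/9476 ≈ 0.686.
Interpolate at f ≈ 0.686 with slerp weights a = sin((1−f)δ)/sin δ ≈ 0.452, b = sin(fδ)/sin δ ≈ 0.855.
p = a·p₁ + b·p₂ ≈ (0.110, 0.932, -0.344); φ = arcsin(p_z) ≈ -20.15°, λ = atan2(p_y, p_x) ≈ 83.26°.

≈ (20°S, 83°E)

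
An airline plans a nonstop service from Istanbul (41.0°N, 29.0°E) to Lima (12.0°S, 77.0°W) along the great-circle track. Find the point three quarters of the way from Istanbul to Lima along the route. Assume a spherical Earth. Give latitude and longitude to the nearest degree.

Write both endpoints as unit vectors p₁, p₂ with components (cos φ cos λ, cos φ sin λ, sin φ).
The central angle between the endpoints is δ = arccos(p₁·p₂) ≈ 1.918 rad (109.9°).
Interpolate at f = 3/4 with slerp weights a = sin((1−f)δ)/sin δ ≈ 0.490, b = sin(fδ)/sin δ ≈ 1.054.
p = a·p₁ + b·p₂ ≈ (0.556, -0.825, 0.103); φ = arcsin(p_z) ≈ 5.89°, λ = atan2(p_y, p_x) ≈ -56.04°.

≈ (6°N, 56°W)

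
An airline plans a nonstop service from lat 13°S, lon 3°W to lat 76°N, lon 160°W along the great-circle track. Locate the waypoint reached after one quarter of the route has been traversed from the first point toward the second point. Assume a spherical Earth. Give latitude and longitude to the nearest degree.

≈ lat 16°N, lon 6°W

Write both endpoints as unit vectors p₁, p₂ with components (cos φ cos λ, cos φ sin λ, sin φ).
The central angle between the endpoints is δ = arccos(p₁·p₂) ≈ 2.021 rad (115.8°).
Interpolate at f = 1/4 with slerp weights a = sin((1−f)δ)/sin δ ≈ 1.109, b = sin(fδ)/sin δ ≈ 0.538.
p = a·p₁ + b·p₂ ≈ (0.957, -0.101, 0.272); φ = arcsin(p_z) ≈ 15.80°, λ = atan2(p_y, p_x) ≈ -6.03°.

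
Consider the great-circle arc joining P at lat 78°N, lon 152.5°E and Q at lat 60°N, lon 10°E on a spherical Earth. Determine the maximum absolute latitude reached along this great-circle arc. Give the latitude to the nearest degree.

The great circle lies in the plane with unit normal n̂ = (p₁ × p₂)/|p₁ × p₂|.
Here n̂_z ≈ -0.098; the vertex latitude is φ_max = arccos|n̂_z| ≈ 84.4°.
Check via Clairaut: cos φ_max = |cos φ₁| · sin C = cos(78.0°)·sin(28.2°) ≈ 0.098, again giving ≈ 84.4°.

≈ 84°N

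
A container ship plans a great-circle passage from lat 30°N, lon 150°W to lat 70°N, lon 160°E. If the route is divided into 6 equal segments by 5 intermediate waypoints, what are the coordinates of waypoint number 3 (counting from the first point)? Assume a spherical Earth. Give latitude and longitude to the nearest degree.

≈ lat 52°N, lon 164°W

From cos δ = sin φ₁ sin φ₂ + cos φ₁ cos φ₂ cos Δλ, the central angle is δ ≈ 0.850 rad (48.7°).
Interpolate at f = 3/6 with slerp weights a = sin((1−f)δ)/sin δ ≈ 0.549, b = sin(fδ)/sin δ ≈ 0.549.
p = a·p₁ + b·p₂ ≈ (-0.588, -0.173, 0.790); φ = arcsin(p_z) ≈ 52.19°, λ = atan2(p_y, p_x) ≈ -163.57°.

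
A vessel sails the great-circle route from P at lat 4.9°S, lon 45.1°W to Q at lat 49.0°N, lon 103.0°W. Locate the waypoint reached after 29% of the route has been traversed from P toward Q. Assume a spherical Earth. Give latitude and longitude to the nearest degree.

The haversine formula gives a central angle δ ≈ 1.284 rad (73.6°) between the endpoints.
Interpolate at f = 0.29 with slerp weights a = sin((1−f)δ)/sin δ ≈ 0.824, b = sin(fδ)/sin δ ≈ 0.379.
p = a·p₁ + b·p₂ ≈ (0.524, -0.824, 0.216); φ = arcsin(p_z) ≈ 12.47°, λ = atan2(p_y, p_x) ≈ -57.57°.

≈ lat 12°N, lon 58°W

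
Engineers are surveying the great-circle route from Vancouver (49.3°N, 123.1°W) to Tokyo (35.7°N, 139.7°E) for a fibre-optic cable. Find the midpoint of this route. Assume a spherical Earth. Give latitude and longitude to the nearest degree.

From cos δ = sin φ₁ sin φ₂ + cos φ₁ cos φ₂ cos Δλ, the central angle is δ ≈ 1.185 rad (67.9°).
Interpolate at f = 1/2 with slerp weights a = sin((1−f)δ)/sin δ ≈ 0.603, b = sin(fδ)/sin δ ≈ 0.603.
p = a·p₁ + b·p₂ ≈ (-0.588, -0.013, 0.809); φ = arcsin(p_z) ≈ 53.97°, λ = atan2(p_y, p_x) ≈ -178.77°.

≈ 54°N, 179°W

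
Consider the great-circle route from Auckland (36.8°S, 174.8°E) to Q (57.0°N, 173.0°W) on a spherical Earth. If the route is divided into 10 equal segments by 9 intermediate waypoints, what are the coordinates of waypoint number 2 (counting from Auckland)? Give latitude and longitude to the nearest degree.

≈ (18°S, 177°E)

Write both endpoints as unit vectors p₁, p₂ with components (cos φ cos λ, cos φ sin λ, sin φ).
The central angle between the endpoints is δ = arccos(p₁·p₂) ≈ 1.647 rad (94.4°).
Interpolate at f = 2/10 with slerp weights a = sin((1−f)δ)/sin δ ≈ 0.971, b = sin(fδ)/sin δ ≈ 0.324.
p = a·p₁ + b·p₂ ≈ (-0.950, 0.049, -0.310); φ = arcsin(p_z) ≈ -18.03°, λ = atan2(p_y, p_x) ≈ 177.05°.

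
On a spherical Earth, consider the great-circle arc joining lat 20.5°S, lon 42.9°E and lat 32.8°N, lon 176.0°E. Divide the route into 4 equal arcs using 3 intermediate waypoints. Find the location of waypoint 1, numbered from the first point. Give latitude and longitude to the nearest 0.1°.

≈ lat 3.1°S, lon 73.1°E

The haversine formula gives a central angle δ ≈ 2.386 rad (136.7°) between the endpoints.
Interpolate at f = 1/4 with slerp weights a = sin((1−f)δ)/sin δ ≈ 1.423, b = sin(fδ)/sin δ ≈ 0.819.
p = a·p₁ + b·p₂ ≈ (0.290, 0.955, -0.055); φ = arcsin(p_z) ≈ -3.14°, λ = atan2(p_y, p_x) ≈ 73.12°.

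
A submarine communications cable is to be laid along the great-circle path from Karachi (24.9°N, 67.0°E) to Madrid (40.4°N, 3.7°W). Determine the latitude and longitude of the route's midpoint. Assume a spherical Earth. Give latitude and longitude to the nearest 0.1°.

Write both endpoints as unit vectors p₁, p₂ with components (cos φ cos λ, cos φ sin λ, sin φ).
The central angle between the endpoints is δ = arccos(p₁·p₂) ≈ 1.046 rad (59.9°).
Interpolate at f = 1/2 with slerp weights a = sin((1−f)δ)/sin δ ≈ 0.577, b = sin(fδ)/sin δ ≈ 0.577.
p = a·p₁ + b·p₂ ≈ (0.643, 0.453, 0.617); φ = arcsin(p_z) ≈ 38.10°, λ = atan2(p_y, p_x) ≈ 35.19°.

≈ (38.1°N, 35.2°E)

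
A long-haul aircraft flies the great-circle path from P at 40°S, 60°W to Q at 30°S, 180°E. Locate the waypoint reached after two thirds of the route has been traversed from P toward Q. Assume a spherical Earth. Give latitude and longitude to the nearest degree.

≈ 49°S, 149°W

Write both endpoints as unit vectors p₁, p₂ with components (cos φ cos λ, cos φ sin λ, sin φ).
The central angle between the endpoints is δ = arccos(p₁·p₂) ≈ 1.581 rad (90.6°).
Interpolate at f = 2/3 with slerp weights a = sin((1−f)δ)/sin δ ≈ 0.503, b = sin(fδ)/sin δ ≈ 0.869.
p = a·p₁ + b·p₂ ≈ (-0.560, -0.334, -0.758); φ = arcsin(p_z) ≈ -49.29°, λ = atan2(p_y, p_x) ≈ -149.22°.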